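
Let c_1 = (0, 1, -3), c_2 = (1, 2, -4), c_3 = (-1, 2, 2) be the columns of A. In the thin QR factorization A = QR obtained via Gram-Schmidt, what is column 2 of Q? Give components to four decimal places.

q_2 = (0.8452, 0.5071, 0.1690)

c_1 = (0, 1, -3); ‖c_1‖ = 3.1623, so q_1 = (0.0000, 0.3162, -0.9487).
q_1·c_2 = 0.0000·1 + 0.3162·2 + (-0.9487)·(-4) = 4.4272.
u_2 = c_2 − 4.4272·q_1 = (1.0000, 0.6000, 0.2000).
‖u_2‖ = 1.1832, so q_2 = (0.8452, 0.5071, 0.1690).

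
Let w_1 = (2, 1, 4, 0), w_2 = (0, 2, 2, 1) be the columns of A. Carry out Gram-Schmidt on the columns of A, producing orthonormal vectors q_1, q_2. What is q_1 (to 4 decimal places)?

q_1 = (0.4364, 0.2182, 0.8729, 0.0000)

w_1 = (2, 1, 4, 0); ‖w_1‖ = 4.5826, so q_1 = (0.4364, 0.2182, 0.8729, 0.0000).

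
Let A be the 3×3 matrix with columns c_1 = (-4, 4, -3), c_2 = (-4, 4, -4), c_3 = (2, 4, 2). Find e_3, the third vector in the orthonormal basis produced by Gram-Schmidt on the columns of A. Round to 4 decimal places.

e_3 = (0.7071, 0.7071, 0.0000)

c_1 = (-4, 4, -3); ‖c_1‖ = 6.4031, so e_1 = (-0.6247, 0.6247, -0.4685).
e_1·c_2 = (-0.6247)·(-4) + 0.6247·4 + (-0.4685)·(-4) = 6.8716.
u_2 = c_2 − 6.8716·e_1 = (0.2927, -0.2927, -0.7805).
‖u_2‖ = 0.8835, so e_2 = (0.3313, -0.3313, -0.8835).
e_1·c_3 = (-0.6247)·2 + 0.6247·4 + (-0.4685)·2 = 0.3123; e_2·c_3 = 0.3313·2 + (-0.3313)·4 + (-0.8835)·2 = -2.4295.
u_3 = c_3 − 0.3123·e_1 + 2.4295·e_2 = (3.0000, 3.0000, 0.0000).
‖u_3‖ = 4.2426, so e_3 = (0.7071, 0.7071, 0.0000).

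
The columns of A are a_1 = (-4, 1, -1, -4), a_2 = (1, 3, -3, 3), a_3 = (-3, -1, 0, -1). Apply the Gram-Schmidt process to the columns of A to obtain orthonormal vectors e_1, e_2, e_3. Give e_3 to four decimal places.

a_1 = (-4, 1, -1, -4); ‖a_1‖ = 5.8310, so e_1 = (-0.6860, 0.1715, -0.1715, -0.6860).
e_1·a_2 = (-0.6860)·1 + 0.1715·3 + (-0.1715)·(-3) + (-0.6860)·3 = -1.7150.
u_2 = a_2 + 1.7150·e_1 = (-0.1765, 3.2941, -3.2941, 1.8235).
‖u_2‖ = 5.0059, so e_2 = (-0.0353, 0.6580, -0.6580, 0.3643).
e_1·a_3 = (-0.6860)·(-3) + 0.1715·(-1) + (-0.1715)·0 + (-0.6860)·(-1) = 2.5725; e_2·a_3 = (-0.0353)·(-3) + 0.6580·(-1) + (-0.6580)·0 + 0.3643·(-1) = -0.9166.
u_3 = a_3 − 2.5725·e_1 + 0.9166·e_2 = (-1.2676, -0.8380, -0.1620, 1.0986).
‖u_3‖ = 1.8821, so e_3 = (-0.6735, -0.4453, -0.0861, 0.5837).

e_3 = (-0.6735, -0.4453, -0.0861, 0.5837)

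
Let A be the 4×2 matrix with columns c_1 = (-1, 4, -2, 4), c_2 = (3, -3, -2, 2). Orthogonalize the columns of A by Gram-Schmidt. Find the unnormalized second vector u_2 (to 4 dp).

u_2 = (2.9189, -2.6757, -2.1622, 2.3243)

c_1 = (-1, 4, -2, 4); ‖c_1‖ = 6.0828, so q_1 = (-0.1644, 0.6576, -0.3288, 0.6576).
q_1·c_2 = (-0.1644)·3 + 0.6576·(-3) + (-0.3288)·(-2) + 0.6576·2 = -0.4932.
u_2 = c_2 + 0.4932·q_1 = (2.9189, -2.6757, -2.1622, 2.3243).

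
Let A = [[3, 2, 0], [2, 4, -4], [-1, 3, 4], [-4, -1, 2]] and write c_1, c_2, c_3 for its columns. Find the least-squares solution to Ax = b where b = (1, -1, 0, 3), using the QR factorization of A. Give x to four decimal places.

e_1 = c_1/‖c_1‖ = (3, 2, -1, -4)/5.4772 = (0.5477, 0.3651, -0.1826, -0.7303).
r_{12} = e_1·c_2 = 2.7386.
u_2 = c_2 − 2.7386·e_1 = (0.5000, 3.0000, 3.5000, 1.0000).
‖u_2‖ = 4.7434, so e_2 = (0.1054, 0.6325, 0.7379, 0.2108).
r_{13} = e_1·c_3 = -3.6515; r_{23} = e_2·c_3 = 0.8433.
u_3 = c_3 + 3.6515·e_1 − 0.8433·e_2 = (1.9111, -3.2000, 2.7111, -0.8444).
‖u_3‖ = 4.6857, so e_3 = (0.4079, -0.6829, 0.5786, -0.1802).
Qᵀb = (-2.0083, 0.1054, 0.5501).
Back-substitute: x_3 = 0.5501/4.6857 = 0.1174.
x_2 = (0.1054 − 0.8433·0.1174)/4.7434 = 0.0013.
x_1 = (-2.0083 − 2.7386·0.0013 + 3.6515·0.1174)/5.4772 = -0.2891.

x = (-0.2891, 0.0013, 0.1174)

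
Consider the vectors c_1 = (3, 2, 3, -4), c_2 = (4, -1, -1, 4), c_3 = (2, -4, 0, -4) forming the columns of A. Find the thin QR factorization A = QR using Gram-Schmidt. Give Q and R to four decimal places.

Q = [[0.4867, 0.8344, 0.1794], [0.3244, -0.0932, -0.8552], [0.4867, -0.0513, -0.2002], [-0.6489, 0.5407, -0.4432]], R = [[6.1644, -1.4600, 2.2711], [0.0000, 5.6452, -0.1212], [0.0000, 0.0000, 5.5522]]

q_1 = c_1/‖c_1‖ = (3, 2, 3, -4)/6.1644 = (0.4867, 0.3244, 0.4867, -0.6489).
r_{12} = q_1·c_2 = -1.4600.
u_2 = c_2 + 1.4600·q_1 = (4.7105, -0.5263, -0.2895, 3.0526).
‖u_2‖ = 5.6452, so q_2 = (0.8344, -0.0932, -0.0513, 0.5407).
r_{13} = q_1·c_3 = 2.2711; r_{23} = q_2·c_3 = -0.1212.
u_3 = c_3 − 2.2711·q_1 + 0.1212·q_2 = (0.9959, -4.7481, -1.1115, -2.4608).
‖u_3‖ = 5.5522, so q_3 = (0.1794, -0.8552, -0.2002, -0.4432).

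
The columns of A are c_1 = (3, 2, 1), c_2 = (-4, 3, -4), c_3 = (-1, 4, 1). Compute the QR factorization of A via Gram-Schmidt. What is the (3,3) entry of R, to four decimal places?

c_1 = (3, 2, 1); ‖c_1‖ = 3.7417, so q_1 = (0.8018, 0.5345, 0.2673).
q_1·c_2 = 0.8018·(-4) + 0.5345·3 + 0.2673·(-4) = -2.6726.
u_2 = c_2 + 2.6726·q_1 = (-1.8571, 4.4286, -3.2857).
‖u_2‖ = 5.8187, so q_2 = (-0.3192, 0.7611, -0.5647).
q_1·c_3 = 0.8018·(-1) + 0.5345·4 + 0.2673·1 = 1.6036; q_2·c_3 = (-0.3192)·(-1) + 0.7611·4 + (-0.5647)·1 = 2.7989.
u_3 = c_3 − 1.6036·q_1 − 2.7989·q_2 = (-1.3924, 1.0127, 2.1519).
r_{33} = ‖u_3‖ = 2.7559.

r_{33} = 2.7559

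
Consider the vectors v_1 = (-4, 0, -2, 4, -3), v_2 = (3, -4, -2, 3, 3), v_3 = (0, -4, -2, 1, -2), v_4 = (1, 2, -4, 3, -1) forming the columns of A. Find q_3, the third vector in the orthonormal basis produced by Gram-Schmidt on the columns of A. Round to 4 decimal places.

q_3 = (0.0614, -0.6603, -0.1347, -0.4455, -0.5861)

v_1 = (-4, 0, -2, 4, -3); ‖v_1‖ = 6.7082, so q_1 = (-0.5963, 0.0000, -0.2981, 0.5963, -0.4472).
q_1·v_2 = (-0.5963)·3 + 0.0000·(-4) + (-0.2981)·(-2) + 0.5963·3 + (-0.4472)·3 = -0.7454.
u_2 = v_2 + 0.7454·q_1 = (2.5556, -4.0000, -2.2222, 3.4444, 2.6667).
‖u_2‖ = 6.8150, so q_2 = (0.3750, -0.5869, -0.3261, 0.5054, 0.3913).
q_1·v_3 = (-0.5963)·0 + 0.0000·(-4) + (-0.2981)·(-2) + 0.5963·1 + (-0.4472)·(-2) = 2.0870; q_2·v_3 = 0.3750·0 + (-0.5869)·(-4) + (-0.3261)·(-2) + 0.5054·1 + 0.3913·(-2) = 2.7227.
u_3 = v_3 − 2.0870·q_1 − 2.7227·q_2 = (0.2234, -2.4019, -0.4900, -1.6206, -2.1321).
‖u_3‖ = 3.6375, so q_3 = (0.0614, -0.6603, -0.1347, -0.4455, -0.5861).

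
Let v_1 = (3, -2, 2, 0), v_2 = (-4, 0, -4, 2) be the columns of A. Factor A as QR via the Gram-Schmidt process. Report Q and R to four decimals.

v_1 = (3, -2, 2, 0); ‖v_1‖ = 4.1231, so e_1 = (0.7276, -0.4851, 0.4851, 0.0000).
e_1·v_2 = 0.7276·(-4) + (-0.4851)·0 + 0.4851·(-4) + 0.0000·2 = -4.8507.
u_2 = v_2 + 4.8507·e_1 = (-0.4706, -2.3529, -1.6471, 2.0000).
‖u_2‖ = 3.5314, so e_2 = (-0.1333, -0.6663, -0.4664, 0.5664).

Q = [[0.7276, -0.1333], [-0.4851, -0.6663], [0.4851, -0.4664], [0.0000, 0.5664]], R = [[4.1231, -4.8507], [0.0000, 3.5314]]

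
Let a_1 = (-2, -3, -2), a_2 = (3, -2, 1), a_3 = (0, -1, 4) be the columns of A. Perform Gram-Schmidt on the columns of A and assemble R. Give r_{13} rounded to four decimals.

r_{13} = -1.2127

e_1 = a_1/‖a_1‖ = (-2, -3, -2)/4.1231 = (-0.4851, -0.7276, -0.4851).
r_{13} = e_1·a_3 = -1.2127.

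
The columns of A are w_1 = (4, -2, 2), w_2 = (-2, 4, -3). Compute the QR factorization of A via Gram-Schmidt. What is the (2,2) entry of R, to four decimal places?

w_1 = (4, -2, 2); ‖w_1‖ = 4.8990, so q_1 = (0.8165, -0.4082, 0.4082).
q_1·w_2 = 0.8165·(-2) + (-0.4082)·4 + 0.4082·(-3) = -4.4907.
u_2 = w_2 + 4.4907·q_1 = (1.6667, 2.1667, -1.1667).
r_{22} = ‖u_2‖ = 2.9721.

r_{22} = 2.9721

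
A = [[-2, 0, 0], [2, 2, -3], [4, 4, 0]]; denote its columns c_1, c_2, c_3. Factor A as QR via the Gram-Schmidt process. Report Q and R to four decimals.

c_1 = (-2, 2, 4); ‖c_1‖ = 4.8990, so e_1 = (-0.4082, 0.4082, 0.8165).
e_1·c_2 = (-0.4082)·0 + 0.4082·2 + 0.8165·4 = 4.0825.
u_2 = c_2 − 4.0825·e_1 = (1.6667, 0.3333, 0.6667).
‖u_2‖ = 1.8257, so e_2 = (0.9129, 0.1826, 0.3651).
e_1·c_3 = (-0.4082)·0 + 0.4082·(-3) + 0.8165·0 = -1.2247; e_2·c_3 = 0.9129·0 + 0.1826·(-3) + 0.3651·0 = -0.5477.
u_3 = c_3 + 1.2247·e_1 + 0.5477·e_2 = (0.0000, -2.4000, 1.2000).
‖u_3‖ = 2.6833, so e_3 = (0.0000, -0.8944, 0.4472).

Q = [[-0.4082, 0.9129, 0.0000], [0.4082, 0.1826, -0.8944], [0.8165, 0.3651, 0.4472]], R = [[4.8990, 4.0825, -1.2247], [0.0000, 1.8257, -0.5477], [0.0000, 0.0000, 2.6833]]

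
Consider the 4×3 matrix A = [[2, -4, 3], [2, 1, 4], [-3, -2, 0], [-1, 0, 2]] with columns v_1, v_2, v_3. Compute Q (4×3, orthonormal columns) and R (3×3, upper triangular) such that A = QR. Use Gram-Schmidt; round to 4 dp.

q_1 = v_1/‖v_1‖ = (2, 2, -3, -1)/4.2426 = (0.4714, 0.4714, -0.7071, -0.2357).
r_{12} = q_1·v_2 = 0.0000.
u_2 = v_2 + 0.0000·q_1 = (-4.0000, 1.0000, -2.0000, 0.0000).
‖u_2‖ = 4.5826, so q_2 = (-0.8729, 0.2182, -0.4364, 0.0000).
r_{13} = q_1·v_3 = 2.8284; r_{23} = q_2·v_3 = -1.7457.
u_3 = v_3 − 2.8284·q_1 + 1.7457·q_2 = (0.1429, 3.0476, 1.2381, 2.6667).
‖u_3‖ = 4.2370, so q_3 = (0.0337, 0.7193, 0.2922, 0.6294).

Q = [[0.4714, -0.8729, 0.0337], [0.4714, 0.2182, 0.7193], [-0.7071, -0.4364, 0.2922], [-0.2357, 0.0000, 0.6294]], R = [[4.2426, 0.0000, 2.8284], [0.0000, 4.5826, -1.7457], [0.0000, 0.0000, 4.2370]]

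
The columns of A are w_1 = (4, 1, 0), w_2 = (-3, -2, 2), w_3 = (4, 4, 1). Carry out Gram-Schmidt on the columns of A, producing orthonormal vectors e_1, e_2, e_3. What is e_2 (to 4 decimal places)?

e_2 = (0.1257, -0.5030, 0.8551)

w_1 = (4, 1, 0); ‖w_1‖ = 4.1231, so e_1 = (0.9701, 0.2425, 0.0000).
e_1·w_2 = 0.9701·(-3) + 0.2425·(-2) + 0.0000·2 = -3.3955.
u_2 = w_2 + 3.3955·e_1 = (0.2941, -1.1765, 2.0000).
‖u_2‖ = 2.3389, so e_2 = (0.1257, -0.5030, 0.8551).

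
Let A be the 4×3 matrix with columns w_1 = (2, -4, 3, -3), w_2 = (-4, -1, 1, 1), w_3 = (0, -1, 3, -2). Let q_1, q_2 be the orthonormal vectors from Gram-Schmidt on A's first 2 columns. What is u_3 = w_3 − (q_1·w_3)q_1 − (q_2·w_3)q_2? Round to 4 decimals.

u_3 = (-0.1841, 1.3059, 1.2167, -0.6473)

w_1 = (2, -4, 3, -3); ‖w_1‖ = 6.1644, so q_1 = (0.3244, -0.6489, 0.4867, -0.4867).
q_1·w_2 = 0.3244·(-4) + (-0.6489)·(-1) + 0.4867·1 + (-0.4867)·1 = -0.6489.
u_2 = w_2 + 0.6489·q_1 = (-3.7895, -1.4211, 1.3158, 0.6842).
‖u_2‖ = 4.3103, so q_2 = (-0.8792, -0.3297, 0.3053, 0.1587).
q_1·w_3 = 0.3244·0 + (-0.6489)·(-1) + 0.4867·3 + (-0.4867)·(-2) = 3.0822; q_2·w_3 = (-0.8792)·0 + (-0.3297)·(-1) + 0.3053·3 + 0.1587·(-2) = 0.9280.
u_3 = w_3 − 3.0822·q_1 − 0.9280·q_2 = (-0.1841, 1.3059, 1.2167, -0.6473).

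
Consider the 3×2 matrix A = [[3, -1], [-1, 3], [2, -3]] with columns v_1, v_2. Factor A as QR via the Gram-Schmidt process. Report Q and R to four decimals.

e_1 = v_1/‖v_1‖ = (3, -1, 2)/3.7417 = (0.8018, -0.2673, 0.5345).
r_{12} = e_1·v_2 = -3.2071.
u_2 = v_2 + 3.2071·e_1 = (1.5714, 2.1429, -1.2857).
‖u_2‖ = 2.9520, so e_2 = (0.5323, 0.7259, -0.4355).

Q = [[0.8018, 0.5323], [-0.2673, 0.7259], [0.5345, -0.4355]], R = [[3.7417, -3.2071], [0.0000, 2.9520]]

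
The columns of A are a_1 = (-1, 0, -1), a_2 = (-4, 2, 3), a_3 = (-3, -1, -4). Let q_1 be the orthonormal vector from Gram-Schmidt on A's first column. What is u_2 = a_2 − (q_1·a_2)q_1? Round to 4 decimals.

q_1 = a_1/‖a_1‖ = (-1, 0, -1)/1.4142 = (-0.7071, 0.0000, -0.7071).
r_{12} = q_1·a_2 = 0.7071.
u_2 = a_2 − 0.7071·q_1 = (-3.5000, 2.0000, 3.5000).

u_2 = (-3.5000, 2.0000, 3.5000)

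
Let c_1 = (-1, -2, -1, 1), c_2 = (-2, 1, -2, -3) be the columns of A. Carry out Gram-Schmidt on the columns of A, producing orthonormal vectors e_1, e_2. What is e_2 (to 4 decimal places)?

c_1 = (-1, -2, -1, 1); ‖c_1‖ = 2.6458, so e_1 = (-0.3780, -0.7559, -0.3780, 0.3780).
e_1·c_2 = (-0.3780)·(-2) + (-0.7559)·1 + (-0.3780)·(-2) + 0.3780·(-3) = -0.3780.
u_2 = c_2 + 0.3780·e_1 = (-2.1429, 0.7143, -2.1429, -2.8571).
‖u_2‖ = 4.2258, so e_2 = (-0.5071, 0.1690, -0.5071, -0.6761).

e_2 = (-0.5071, 0.1690, -0.5071, -0.6761)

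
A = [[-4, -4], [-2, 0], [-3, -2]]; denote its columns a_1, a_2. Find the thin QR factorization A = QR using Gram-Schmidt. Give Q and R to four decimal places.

a_1 = (-4, -2, -3); ‖a_1‖ = 5.3852, so e_1 = (-0.7428, -0.3714, -0.5571).
e_1·a_2 = (-0.7428)·(-4) + (-0.3714)·0 + (-0.5571)·(-2) = 4.0853.
u_2 = a_2 − 4.0853·e_1 = (-0.9655, 1.5172, 0.2759).
‖u_2‖ = 1.8194, so e_2 = (-0.5307, 0.8339, 0.1516).

Q = [[-0.7428, -0.5307], [-0.3714, 0.8339], [-0.5571, 0.1516]], R = [[5.3852, 4.0853], [0.0000, 1.8194]]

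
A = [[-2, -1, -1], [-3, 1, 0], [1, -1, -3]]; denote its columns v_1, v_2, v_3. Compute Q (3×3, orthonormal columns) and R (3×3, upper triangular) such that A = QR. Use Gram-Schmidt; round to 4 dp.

Q = [[-0.5345, -0.7804, 0.3244], [-0.8018, 0.3468, -0.4867], [0.2673, -0.5203, -0.8111]], R = [[3.7417, -0.5345, -0.2673], [0.0000, 1.6475, 2.3412], [0.0000, 0.0000, 2.1089]]

v_1 = (-2, -3, 1); ‖v_1‖ = 3.7417, so e_1 = (-0.5345, -0.8018, 0.2673).
e_1·v_2 = (-0.5345)·(-1) + (-0.8018)·1 + 0.2673·(-1) = -0.5345.
u_2 = v_2 + 0.5345·e_1 = (-1.2857, 0.5714, -0.8571).
‖u_2‖ = 1.6475, so e_2 = (-0.7804, 0.3468, -0.5203).
e_1·v_3 = (-0.5345)·(-1) + (-0.8018)·0 + 0.2673·(-3) = -0.2673; e_2·v_3 = (-0.7804)·(-1) + 0.3468·0 + (-0.5203)·(-3) = 2.3412.
u_3 = v_3 + 0.2673·e_1 − 2.3412·e_2 = (0.6842, -1.0263, -1.7105).
‖u_3‖ = 2.1089, so e_3 = (0.3244, -0.4867, -0.8111).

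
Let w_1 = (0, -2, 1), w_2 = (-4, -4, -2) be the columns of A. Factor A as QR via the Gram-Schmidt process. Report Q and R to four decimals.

e_1 = w_1/‖w_1‖ = (0, -2, 1)/2.2361 = (0.0000, -0.8944, 0.4472).
r_{12} = e_1·w_2 = 2.6833.
u_2 = w_2 − 2.6833·e_1 = (-4.0000, -1.6000, -3.2000).
‖u_2‖ = 5.3666, so e_2 = (-0.7454, -0.2981, -0.5963).

Q = [[0.0000, -0.7454], [-0.8944, -0.2981], [0.4472, -0.5963]], R = [[2.2361, 2.6833], [0.0000, 5.3666]]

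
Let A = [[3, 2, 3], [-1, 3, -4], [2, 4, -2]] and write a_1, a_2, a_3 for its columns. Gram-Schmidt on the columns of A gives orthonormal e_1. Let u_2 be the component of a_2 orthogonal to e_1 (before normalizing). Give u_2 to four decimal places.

u_2 = (-0.3571, 3.7857, 2.4286)

a_1 = (3, -1, 2); ‖a_1‖ = 3.7417, so e_1 = (0.8018, -0.2673, 0.5345).
e_1·a_2 = 0.8018·2 + (-0.2673)·3 + 0.5345·4 = 2.9399.
u_2 = a_2 − 2.9399·e_1 = (-0.3571, 3.7857, 2.4286).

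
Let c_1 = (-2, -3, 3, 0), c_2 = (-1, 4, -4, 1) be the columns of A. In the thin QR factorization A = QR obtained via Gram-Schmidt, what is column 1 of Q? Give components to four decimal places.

q_1 = (-0.4264, -0.6396, 0.6396, 0.0000)

q_1 = c_1/‖c_1‖ = (-2, -3, 3, 0)/4.6904 = (-0.4264, -0.6396, 0.6396, 0.0000).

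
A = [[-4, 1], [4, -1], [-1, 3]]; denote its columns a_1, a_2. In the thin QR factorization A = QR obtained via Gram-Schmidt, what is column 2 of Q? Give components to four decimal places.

a_1 = (-4, 4, -1); ‖a_1‖ = 5.7446, so e_1 = (-0.6963, 0.6963, -0.1741).
e_1·a_2 = (-0.6963)·1 + 0.6963·(-1) + (-0.1741)·3 = -1.9149.
u_2 = a_2 + 1.9149·e_1 = (-0.3333, 0.3333, 2.6667).
‖u_2‖ = 2.7080, so e_2 = (-0.1231, 0.1231, 0.9847).

e_2 = (-0.1231, 0.1231, 0.9847)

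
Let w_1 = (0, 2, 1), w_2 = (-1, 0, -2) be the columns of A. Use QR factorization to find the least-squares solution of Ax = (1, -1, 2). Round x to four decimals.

e_1 = w_1/‖w_1‖ = (0, 2, 1)/2.2361 = (0.0000, 0.8944, 0.4472).
r_{12} = e_1·w_2 = -0.8944.
u_2 = w_2 + 0.8944·e_1 = (-1.0000, 0.8000, -1.6000).
‖u_2‖ = 2.0494, so e_2 = (-0.4880, 0.3904, -0.7807).
Qᵀb = (0.0000, -2.4398).
Back-substitute: x_2 = -2.4398/2.0494 = -1.1905.
x_1 = (0.0000 + 0.8944·(-1.1905))/2.2361 = -0.4762.

x = (-0.4762, -1.1905)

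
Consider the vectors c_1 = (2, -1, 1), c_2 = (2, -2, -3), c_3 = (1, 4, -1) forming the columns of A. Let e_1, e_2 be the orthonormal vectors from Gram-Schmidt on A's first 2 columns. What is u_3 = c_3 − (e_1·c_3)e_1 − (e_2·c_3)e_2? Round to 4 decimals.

u_3 = (2.0968, 3.3548, -0.8387)

c_1 = (2, -1, 1); ‖c_1‖ = 2.4495, so e_1 = (0.8165, -0.4082, 0.4082).
e_1·c_2 = 0.8165·2 + (-0.4082)·(-2) + 0.4082·(-3) = 1.2247.
u_2 = c_2 − 1.2247·e_1 = (1.0000, -1.5000, -3.5000).
‖u_2‖ = 3.9370, so e_2 = (0.2540, -0.3810, -0.8890).
e_1·c_3 = 0.8165·1 + (-0.4082)·4 + 0.4082·(-1) = -1.2247; e_2·c_3 = 0.2540·1 + (-0.3810)·4 + (-0.8890)·(-1) = -0.3810.
u_3 = c_3 + 1.2247·e_1 + 0.3810·e_2 = (2.0968, 3.3548, -0.8387).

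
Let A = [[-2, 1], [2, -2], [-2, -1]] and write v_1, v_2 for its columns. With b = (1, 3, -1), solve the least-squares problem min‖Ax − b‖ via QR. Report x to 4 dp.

v_1 = (-2, 2, -2); ‖v_1‖ = 3.4641, so e_1 = (-0.5774, 0.5774, -0.5774).
e_1·v_2 = (-0.5774)·1 + 0.5774·(-2) + (-0.5774)·(-1) = -1.1547.
u_2 = v_2 + 1.1547·e_1 = (0.3333, -1.3333, -1.6667).
‖u_2‖ = 2.1602, so e_2 = (0.1543, -0.6172, -0.7715).
Qᵀb = (1.7321, -0.9258).
Back-substitute: x_2 = -0.9258/2.1602 = -0.4286.
x_1 = (1.7321 + 1.1547·(-0.4286))/3.4641 = 0.3571.

x = (0.3571, -0.4286)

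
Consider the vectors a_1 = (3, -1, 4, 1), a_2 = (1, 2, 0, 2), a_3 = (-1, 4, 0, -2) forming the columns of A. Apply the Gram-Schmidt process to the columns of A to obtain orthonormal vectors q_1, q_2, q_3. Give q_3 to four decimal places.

q_1 = a_1/‖a_1‖ = (3, -1, 4, 1)/5.1962 = (0.5774, -0.1925, 0.7698, 0.1925).
r_{12} = q_1·a_2 = 0.5774.
u_2 = a_2 − 0.5774·q_1 = (0.6667, 2.1111, -0.4444, 1.8889).
‖u_2‖ = 2.9439, so q_2 = (0.2265, 0.7171, -0.1510, 0.6416).
r_{13} = q_1·a_3 = -1.7321; r_{23} = q_2·a_3 = 1.3587.
u_3 = a_3 + 1.7321·q_1 − 1.3587·q_2 = (-0.3077, 2.6923, 1.5385, -2.5385).
‖u_3‖ = 4.0192, so q_3 = (-0.0766, 0.6699, 0.3828, -0.6316).

q_3 = (-0.0766, 0.6699, 0.3828, -0.6316)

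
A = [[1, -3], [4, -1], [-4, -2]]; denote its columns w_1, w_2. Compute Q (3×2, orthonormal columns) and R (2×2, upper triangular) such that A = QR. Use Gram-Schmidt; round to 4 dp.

w_1 = (1, 4, -4); ‖w_1‖ = 5.7446, so q_1 = (0.1741, 0.6963, -0.6963).
q_1·w_2 = 0.1741·(-3) + 0.6963·(-1) + (-0.6963)·(-2) = 0.1741.
u_2 = w_2 − 0.1741·q_1 = (-3.0303, -1.1212, -1.8788).
‖u_2‖ = 3.7376, so q_2 = (-0.8108, -0.3000, -0.5027).

Q = [[0.1741, -0.8108], [0.6963, -0.3000], [-0.6963, -0.5027]], R = [[5.7446, 0.1741], [0.0000, 3.7376]]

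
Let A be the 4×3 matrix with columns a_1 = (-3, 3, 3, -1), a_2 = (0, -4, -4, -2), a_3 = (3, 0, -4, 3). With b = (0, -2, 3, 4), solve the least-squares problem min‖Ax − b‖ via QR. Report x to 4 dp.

x = (-1.4917, -1.0372, -0.7479)

a_1 = (-3, 3, 3, -1); ‖a_1‖ = 5.2915, so e_1 = (-0.5669, 0.5669, 0.5669, -0.1890).
e_1·a_2 = (-0.5669)·0 + 0.5669·(-4) + 0.5669·(-4) + (-0.1890)·(-2) = -4.1576.
u_2 = a_2 + 4.1576·e_1 = (-2.3571, -1.6429, -1.6429, -2.7857).
‖u_2‖ = 4.3260, so e_2 = (-0.5449, -0.3798, -0.3798, -0.6439).
e_1·a_3 = (-0.5669)·3 + 0.5669·0 + 0.5669·(-4) + (-0.1890)·3 = -4.5356; e_2·a_3 = (-0.5449)·3 + (-0.3798)·0 + (-0.3798)·(-4) + (-0.6439)·3 = -2.0474.
u_3 = a_3 + 4.5356·e_1 + 2.0474·e_2 = (-0.6870, 1.7939, -2.2061, 0.8244).
‖u_3‖ = 3.0392, so e_3 = (-0.2261, 0.5903, -0.7259, 0.2713).
Qᵀb = (-0.1890, -2.9556, -2.2731).
Back-substitute: x_3 = -2.2731/3.0392 = -0.7479.
x_2 = (-2.9556 + 2.0474·(-0.7479))/4.3260 = -1.0372.
x_1 = (-0.1890 + 4.1576·(-1.0372) + 4.5356·(-0.7479))/5.2915 = -1.4917.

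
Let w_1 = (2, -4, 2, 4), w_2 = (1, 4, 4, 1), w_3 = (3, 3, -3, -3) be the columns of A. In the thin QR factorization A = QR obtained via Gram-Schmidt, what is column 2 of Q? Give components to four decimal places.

e_2 = (0.1889, 0.6527, 0.7042, 0.2061)

w_1 = (2, -4, 2, 4); ‖w_1‖ = 6.3246, so e_1 = (0.3162, -0.6325, 0.3162, 0.6325).
e_1·w_2 = 0.3162·1 + (-0.6325)·4 + 0.3162·4 + 0.6325·1 = -0.3162.
u_2 = w_2 + 0.3162·e_1 = (1.1000, 3.8000, 4.1000, 1.2000).
‖u_2‖ = 5.8224, so e_2 = (0.1889, 0.6527, 0.7042, 0.2061).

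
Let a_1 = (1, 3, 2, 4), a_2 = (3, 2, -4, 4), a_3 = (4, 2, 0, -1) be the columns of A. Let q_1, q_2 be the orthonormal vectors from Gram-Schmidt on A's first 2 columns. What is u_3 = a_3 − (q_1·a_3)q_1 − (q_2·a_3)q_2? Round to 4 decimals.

q_1 = a_1/‖a_1‖ = (1, 3, 2, 4)/5.4772 = (0.1826, 0.5477, 0.3651, 0.7303).
r_{12} = q_1·a_2 = 3.1038.
u_2 = a_2 − 3.1038·q_1 = (2.4333, 0.3000, -5.1333, 1.7333).
‖u_2‖ = 5.9470, so q_2 = (0.4092, 0.0504, -0.8632, 0.2915).
r_{13} = q_1·a_3 = 1.0954; r_{23} = q_2·a_3 = 1.4461.
u_3 = a_3 − 1.0954·q_1 − 1.4461·q_2 = (3.2083, 1.3270, 0.8483, -2.2215).

u_3 = (3.2083, 1.3270, 0.8483, -2.2215)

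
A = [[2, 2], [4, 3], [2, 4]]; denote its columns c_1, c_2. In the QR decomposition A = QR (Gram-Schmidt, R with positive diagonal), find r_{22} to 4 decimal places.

c_1 = (2, 4, 2); ‖c_1‖ = 4.8990, so e_1 = (0.4082, 0.8165, 0.4082).
e_1·c_2 = 0.4082·2 + 0.8165·3 + 0.4082·4 = 4.8990.
u_2 = c_2 − 4.8990·e_1 = (0.0000, -1.0000, 2.0000).
r_{22} = ‖u_2‖ = 2.2361.

r_{22} = 2.2361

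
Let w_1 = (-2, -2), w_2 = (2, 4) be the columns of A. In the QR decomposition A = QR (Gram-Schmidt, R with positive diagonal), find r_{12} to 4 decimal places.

r_{12} = -4.2426

q_1 = w_1/‖w_1‖ = (-2, -2)/2.8284 = (-0.7071, -0.7071).
r_{12} = q_1·w_2 = -4.2426.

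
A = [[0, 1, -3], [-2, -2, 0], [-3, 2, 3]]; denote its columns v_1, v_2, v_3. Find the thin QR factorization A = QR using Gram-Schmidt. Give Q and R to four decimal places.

Q = [[0.0000, 0.3392, -0.9407], [-0.5547, -0.7827, -0.2822], [-0.8321, 0.5218, 0.1881]], R = [[3.6056, -0.5547, -2.4962], [0.0000, 2.9483, 0.5479], [0.0000, 0.0000, 3.3866]]

v_1 = (0, -2, -3); ‖v_1‖ = 3.6056, so e_1 = (0.0000, -0.5547, -0.8321).
e_1·v_2 = 0.0000·1 + (-0.5547)·(-2) + (-0.8321)·2 = -0.5547.
u_2 = v_2 + 0.5547·e_1 = (1.0000, -2.3077, 1.5385).
‖u_2‖ = 2.9483, so e_2 = (0.3392, -0.7827, 0.5218).
e_1·v_3 = 0.0000·(-3) + (-0.5547)·0 + (-0.8321)·3 = -2.4962; e_2·v_3 = 0.3392·(-3) + (-0.7827)·0 + 0.5218·3 = 0.5479.
u_3 = v_3 + 2.4962·e_1 − 0.5479·e_2 = (-3.1858, -0.9558, 0.6372).
‖u_3‖ = 3.3866, so e_3 = (-0.9407, -0.2822, 0.1881).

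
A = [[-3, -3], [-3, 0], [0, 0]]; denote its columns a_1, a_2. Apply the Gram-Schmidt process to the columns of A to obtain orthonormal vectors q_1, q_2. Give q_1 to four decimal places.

a_1 = (-3, -3, 0); ‖a_1‖ = 4.2426, so q_1 = (-0.7071, -0.7071, 0.0000).

q_1 = (-0.7071, -0.7071, 0.0000)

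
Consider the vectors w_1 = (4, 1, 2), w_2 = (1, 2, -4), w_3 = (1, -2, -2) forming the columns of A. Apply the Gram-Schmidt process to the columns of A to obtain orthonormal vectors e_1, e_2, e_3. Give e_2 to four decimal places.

w_1 = (4, 1, 2); ‖w_1‖ = 4.5826, so e_1 = (0.8729, 0.2182, 0.4364).
e_1·w_2 = 0.8729·1 + 0.2182·2 + 0.4364·(-4) = -0.4364.
u_2 = w_2 + 0.4364·e_1 = (1.3810, 2.0952, -3.8095).
‖u_2‖ = 4.5617, so e_2 = (0.3027, 0.4593, -0.8351).

e_2 = (0.3027, 0.4593, -0.8351)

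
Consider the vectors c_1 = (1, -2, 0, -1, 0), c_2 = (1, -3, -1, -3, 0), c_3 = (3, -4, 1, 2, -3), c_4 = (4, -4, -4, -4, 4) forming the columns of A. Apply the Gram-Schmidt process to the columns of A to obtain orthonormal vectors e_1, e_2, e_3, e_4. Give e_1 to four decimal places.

c_1 = (1, -2, 0, -1, 0); ‖c_1‖ = 2.4495, so e_1 = (0.4082, -0.8165, 0.0000, -0.4082, 0.0000).

e_1 = (0.4082, -0.8165, 0.0000, -0.4082, 0.0000)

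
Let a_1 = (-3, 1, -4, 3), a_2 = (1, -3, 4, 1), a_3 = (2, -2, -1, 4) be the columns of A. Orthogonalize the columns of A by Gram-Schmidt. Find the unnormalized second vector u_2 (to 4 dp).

a_1 = (-3, 1, -4, 3); ‖a_1‖ = 5.9161, so q_1 = (-0.5071, 0.1690, -0.6761, 0.5071).
q_1·a_2 = (-0.5071)·1 + 0.1690·(-3) + (-0.6761)·4 + 0.5071·1 = -3.2116.
u_2 = a_2 + 3.2116·q_1 = (-0.6286, -2.4571, 1.8286, 2.6286).

u_2 = (-0.6286, -2.4571, 1.8286, 2.6286)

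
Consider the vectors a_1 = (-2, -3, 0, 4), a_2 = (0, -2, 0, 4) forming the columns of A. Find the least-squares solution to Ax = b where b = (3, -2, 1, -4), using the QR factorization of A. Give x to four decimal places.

a_1 = (-2, -3, 0, 4); ‖a_1‖ = 5.3852, so q_1 = (-0.3714, -0.5571, 0.0000, 0.7428).
q_1·a_2 = (-0.3714)·0 + (-0.5571)·(-2) + 0.0000·0 + 0.7428·4 = 4.0853.
u_2 = a_2 − 4.0853·q_1 = (1.5172, 0.2759, 0.0000, 0.9655).
‖u_2‖ = 1.8194, so q_2 = (0.8339, 0.1516, 0.0000, 0.5307).
Qᵀb = (-2.9711, 0.0758).
Back-substitute: x_2 = 0.0758/1.8194 = 0.0417.
x_1 = (-2.9711 − 4.0853·0.0417)/5.3852 = -0.5833.

x = (-0.5833, 0.0417)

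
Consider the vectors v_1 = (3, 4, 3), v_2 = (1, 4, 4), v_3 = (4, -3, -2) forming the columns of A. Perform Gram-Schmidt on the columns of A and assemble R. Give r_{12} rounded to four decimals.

v_1 = (3, 4, 3); ‖v_1‖ = 5.8310, so e_1 = (0.5145, 0.6860, 0.5145).
r_{12} = e_1·v_2 = 5.3165.

r_{12} = 5.3165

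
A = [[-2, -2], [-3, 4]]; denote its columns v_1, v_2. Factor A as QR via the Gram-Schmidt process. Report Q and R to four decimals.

Q = [[-0.5547, -0.8321], [-0.8321, 0.5547]], R = [[3.6056, -2.2188], [0.0000, 3.8829]]

v_1 = (-2, -3); ‖v_1‖ = 3.6056, so q_1 = (-0.5547, -0.8321).
q_1·v_2 = (-0.5547)·(-2) + (-0.8321)·4 = -2.2188.
u_2 = v_2 + 2.2188·q_1 = (-3.2308, 2.1538).
‖u_2‖ = 3.8829, so q_2 = (-0.8321, 0.5547).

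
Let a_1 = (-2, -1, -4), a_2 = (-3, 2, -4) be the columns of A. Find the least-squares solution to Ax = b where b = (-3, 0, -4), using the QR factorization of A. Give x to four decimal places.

x = (0.6603, 0.4067)

q_1 = a_1/‖a_1‖ = (-2, -1, -4)/4.5826 = (-0.4364, -0.2182, -0.8729).
r_{12} = q_1·a_2 = 4.3644.
u_2 = a_2 − 4.3644·q_1 = (-1.0952, 2.9524, -0.1905).
‖u_2‖ = 3.1547, so q_2 = (-0.3472, 0.9359, -0.0604).
Qᵀb = (4.8008, 1.2830).
Back-substitute: x_2 = 1.2830/3.1547 = 0.4067.
x_1 = (4.8008 − 4.3644·0.4067)/4.5826 = 0.6603.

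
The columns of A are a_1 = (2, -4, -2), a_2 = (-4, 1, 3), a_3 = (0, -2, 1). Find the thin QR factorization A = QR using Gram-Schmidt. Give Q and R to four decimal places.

e_1 = a_1/‖a_1‖ = (2, -4, -2)/4.8990 = (0.4082, -0.8165, -0.4082).
r_{12} = e_1·a_2 = -3.6742.
u_2 = a_2 + 3.6742·e_1 = (-2.5000, -2.0000, 1.5000).
‖u_2‖ = 3.5355, so e_2 = (-0.7071, -0.5657, 0.4243).
r_{13} = e_1·a_3 = 1.2247; r_{23} = e_2·a_3 = 1.5556.
u_3 = a_3 − 1.2247·e_1 − 1.5556·e_2 = (0.6000, -0.1200, 0.8400).
‖u_3‖ = 1.0392, so e_3 = (0.5774, -0.1155, 0.8083).

Q = [[0.4082, -0.7071, 0.5774], [-0.8165, -0.5657, -0.1155], [-0.4082, 0.4243, 0.8083]], R = [[4.8990, -3.6742, 1.2247], [0.0000, 3.5355, 1.5556], [0.0000, 0.0000, 1.0392]]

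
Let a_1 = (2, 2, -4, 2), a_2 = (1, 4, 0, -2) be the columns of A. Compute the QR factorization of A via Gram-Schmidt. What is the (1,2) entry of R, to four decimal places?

r_{12} = 1.1339

a_1 = (2, 2, -4, 2); ‖a_1‖ = 5.2915, so e_1 = (0.3780, 0.3780, -0.7559, 0.3780).
r_{12} = e_1·a_2 = 1.1339.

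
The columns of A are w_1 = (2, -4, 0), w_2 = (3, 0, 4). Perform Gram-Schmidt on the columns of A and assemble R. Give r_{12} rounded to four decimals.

r_{12} = 1.3416

w_1 = (2, -4, 0); ‖w_1‖ = 4.4721, so e_1 = (0.4472, -0.8944, 0.0000).
r_{12} = e_1·w_2 = 1.3416.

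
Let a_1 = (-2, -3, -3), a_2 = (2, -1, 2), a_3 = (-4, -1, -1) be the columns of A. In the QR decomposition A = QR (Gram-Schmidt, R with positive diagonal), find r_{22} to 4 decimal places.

a_1 = (-2, -3, -3); ‖a_1‖ = 4.6904, so e_1 = (-0.4264, -0.6396, -0.6396).
e_1·a_2 = (-0.4264)·2 + (-0.6396)·(-1) + (-0.6396)·2 = -1.4924.
u_2 = a_2 + 1.4924·e_1 = (1.3636, -1.9545, 1.0455).
r_{22} = ‖u_2‖ = 2.6024.

r_{22} = 2.6024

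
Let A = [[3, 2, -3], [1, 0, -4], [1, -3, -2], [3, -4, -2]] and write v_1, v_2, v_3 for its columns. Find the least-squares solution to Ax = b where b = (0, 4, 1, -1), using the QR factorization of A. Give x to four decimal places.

x = (-1.2315, 0.0024, -1.2691)

q_1 = v_1/‖v_1‖ = (3, 1, 1, 3)/4.4721 = (0.6708, 0.2236, 0.2236, 0.6708).
r_{12} = q_1·v_2 = -2.0125.
u_2 = v_2 + 2.0125·q_1 = (3.3500, 0.4500, -2.5500, -2.6500).
‖u_2‖ = 4.9950, so q_2 = (0.6707, 0.0901, -0.5105, -0.5305).
r_{13} = q_1·v_3 = -4.6957; r_{23} = q_2·v_3 = -0.2903.
u_3 = v_3 + 4.6957·q_1 + 0.2903·q_2 = (0.3447, -2.9238, -1.0982, 0.9960).
‖u_3‖ = 3.2963, so q_3 = (0.1046, -0.8870, -0.3332, 0.3022).
Qᵀb = (0.4472, 0.3804, -4.1833).
Back-substitute: x_3 = -4.1833/3.2963 = -1.2691.
x_2 = (0.3804 + 0.2903·(-1.2691))/4.9950 = 0.0024.
x_1 = (0.4472 + 2.0125·0.0024 + 4.6957·(-1.2691))/4.4721 = -1.2315.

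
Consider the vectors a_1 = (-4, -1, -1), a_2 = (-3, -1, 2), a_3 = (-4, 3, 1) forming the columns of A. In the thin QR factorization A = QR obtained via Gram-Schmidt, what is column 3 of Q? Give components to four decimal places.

a_1 = (-4, -1, -1); ‖a_1‖ = 4.2426, so e_1 = (-0.9428, -0.2357, -0.2357).
e_1·a_2 = (-0.9428)·(-3) + (-0.2357)·(-1) + (-0.2357)·2 = 2.5927.
u_2 = a_2 − 2.5927·e_1 = (-0.5556, -0.3889, 2.6111).
‖u_2‖ = 2.6977, so e_2 = (-0.2059, -0.1442, 0.9679).
e_1·a_3 = (-0.9428)·(-4) + (-0.2357)·3 + (-0.2357)·1 = 2.8284; e_2·a_3 = (-0.2059)·(-4) + (-0.1442)·3 + 0.9679·1 = 1.3592.
u_3 = a_3 − 2.8284·e_1 − 1.3592·e_2 = (-1.0534, 3.8626, 0.3511).
‖u_3‖ = 4.0190, so e_3 = (-0.2621, 0.9611, 0.0874).

e_3 = (-0.2621, 0.9611, 0.0874)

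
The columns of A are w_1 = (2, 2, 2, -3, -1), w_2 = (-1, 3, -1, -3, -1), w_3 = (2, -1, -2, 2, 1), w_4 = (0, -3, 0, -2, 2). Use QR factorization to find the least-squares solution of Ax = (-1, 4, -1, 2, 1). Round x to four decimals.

x = (-0.3712, 0.4770, 0.2264, -0.7402)

q_1 = w_1/‖w_1‖ = (2, 2, 2, -3, -1)/4.6904 = (0.4264, 0.4264, 0.4264, -0.6396, -0.2132).
r_{12} = q_1·w_2 = 2.5584.
u_2 = w_2 − 2.5584·q_1 = (-2.0909, 1.9091, -2.0909, -1.3636, -0.4545).
‖u_2‖ = 3.8019, so q_2 = (-0.5500, 0.5021, -0.5500, -0.3587, -0.1196).
r_{13} = q_1·w_3 = -1.9188; r_{23} = q_2·w_3 = -1.3390.
u_3 = w_3 + 1.9188·q_1 + 1.3390·q_2 = (2.0818, 0.4906, -1.9182, 0.2925, 0.4308).
‖u_3‖ = 2.9198, so q_3 = (0.7130, 0.1680, -0.6570, 0.1002, 0.1476).
r_{14} = q_1·w_4 = -0.4264; r_{24} = q_2·w_4 = -1.0282; r_{34} = q_3·w_4 = -0.4093.
u_4 = w_4 + 0.4264·q_1 + 1.0282·q_2 + 0.4093·q_3 = (-0.0918, -2.2331, -0.6525, -2.6005, 1.8466).
‖u_4‖ = 3.9489, so q_4 = (-0.0233, -0.5655, -0.1652, -0.6585, 0.4676).
Qᵀb = (-0.6396, 2.2716, 0.9639, -2.9230).
Back-substitute: x_4 = -2.9230/3.9489 = -0.7402.
x_3 = (0.9639 + 0.4093·(-0.7402))/2.9198 = 0.2264.
x_2 = (2.2716 + 1.3390·0.2264 + 1.0282·(-0.7402))/3.8019 = 0.4770.
x_1 = (-0.6396 − 2.5584·0.4770 + 1.9188·0.2264 + 0.4264·(-0.7402))/4.6904 = -0.3712.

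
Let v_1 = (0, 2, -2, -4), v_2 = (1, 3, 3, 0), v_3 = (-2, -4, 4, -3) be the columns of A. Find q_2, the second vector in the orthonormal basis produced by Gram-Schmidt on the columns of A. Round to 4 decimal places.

q_2 = (0.2294, 0.6882, 0.6882, 0.0000)

v_1 = (0, 2, -2, -4); ‖v_1‖ = 4.8990, so q_1 = (0.0000, 0.4082, -0.4082, -0.8165).
q_1·v_2 = 0.0000·1 + 0.4082·3 + (-0.4082)·3 + (-0.8165)·0 = 0.0000.
u_2 = v_2 + 0.0000·q_1 = (1.0000, 3.0000, 3.0000, 0.0000).
‖u_2‖ = 4.3589, so q_2 = (0.2294, 0.6882, 0.6882, 0.0000).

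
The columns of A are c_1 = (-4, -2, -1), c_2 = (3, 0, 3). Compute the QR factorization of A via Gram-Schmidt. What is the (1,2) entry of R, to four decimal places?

r_{12} = -3.2733

e_1 = c_1/‖c_1‖ = (-4, -2, -1)/4.5826 = (-0.8729, -0.4364, -0.2182).
r_{12} = e_1·c_2 = -3.2733.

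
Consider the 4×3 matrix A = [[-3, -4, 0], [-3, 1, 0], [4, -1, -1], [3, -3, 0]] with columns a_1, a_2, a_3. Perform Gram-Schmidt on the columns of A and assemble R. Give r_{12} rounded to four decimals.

r_{12} = -0.6100

e_1 = a_1/‖a_1‖ = (-3, -3, 4, 3)/6.5574 = (-0.4575, -0.4575, 0.6100, 0.4575).
r_{12} = e_1·a_2 = -0.6100.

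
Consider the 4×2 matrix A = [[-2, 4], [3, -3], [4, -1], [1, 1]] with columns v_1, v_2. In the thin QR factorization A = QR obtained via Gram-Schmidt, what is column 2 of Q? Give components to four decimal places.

v_1 = (-2, 3, 4, 1); ‖v_1‖ = 5.4772, so q_1 = (-0.3651, 0.5477, 0.7303, 0.1826).
q_1·v_2 = (-0.3651)·4 + 0.5477·(-3) + 0.7303·(-1) + 0.1826·1 = -3.6515.
u_2 = v_2 + 3.6515·q_1 = (2.6667, -1.0000, 1.6667, 1.6667).
‖u_2‖ = 3.6968, so q_2 = (0.7213, -0.2705, 0.4508, 0.4508).

q_2 = (0.7213, -0.2705, 0.4508, 0.4508)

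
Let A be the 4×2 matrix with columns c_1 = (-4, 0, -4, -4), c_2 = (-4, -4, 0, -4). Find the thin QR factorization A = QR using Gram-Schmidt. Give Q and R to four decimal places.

c_1 = (-4, 0, -4, -4); ‖c_1‖ = 6.9282, so q_1 = (-0.5774, 0.0000, -0.5774, -0.5774).
q_1·c_2 = (-0.5774)·(-4) + 0.0000·(-4) + (-0.5774)·0 + (-0.5774)·(-4) = 4.6188.
u_2 = c_2 − 4.6188·q_1 = (-1.3333, -4.0000, 2.6667, -1.3333).
‖u_2‖ = 5.1640, so q_2 = (-0.2582, -0.7746, 0.5164, -0.2582).

Q = [[-0.5774, -0.2582], [0.0000, -0.7746], [-0.5774, 0.5164], [-0.5774, -0.2582]], R = [[6.9282, 4.6188], [0.0000, 5.1640]]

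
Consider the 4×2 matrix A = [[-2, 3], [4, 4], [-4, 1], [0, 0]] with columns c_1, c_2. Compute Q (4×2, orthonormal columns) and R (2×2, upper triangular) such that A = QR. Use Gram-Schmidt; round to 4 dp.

c_1 = (-2, 4, -4, 0); ‖c_1‖ = 6.0000, so q_1 = (-0.3333, 0.6667, -0.6667, 0.0000).
q_1·c_2 = (-0.3333)·3 + 0.6667·4 + (-0.6667)·1 + 0.0000·0 = 1.0000.
u_2 = c_2 − 1.0000·q_1 = (3.3333, 3.3333, 1.6667, 0.0000).
‖u_2‖ = 5.0000, so q_2 = (0.6667, 0.6667, 0.3333, 0.0000).

Q = [[-0.3333, 0.6667], [0.6667, 0.6667], [-0.6667, 0.3333], [0.0000, 0.0000]], R = [[6.0000, 1.0000], [0.0000, 5.0000]]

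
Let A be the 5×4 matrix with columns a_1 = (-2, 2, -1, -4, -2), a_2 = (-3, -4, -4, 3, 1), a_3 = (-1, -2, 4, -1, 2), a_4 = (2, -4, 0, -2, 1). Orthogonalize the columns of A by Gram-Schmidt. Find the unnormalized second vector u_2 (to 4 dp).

u_2 = (-3.8276, -3.1724, -4.4138, 1.3448, 0.1724)

e_1 = a_1/‖a_1‖ = (-2, 2, -1, -4, -2)/5.3852 = (-0.3714, 0.3714, -0.1857, -0.7428, -0.3714).
r_{12} = e_1·a_2 = -2.2283.
u_2 = a_2 + 2.2283·e_1 = (-3.8276, -3.1724, -4.4138, 1.3448, 0.1724).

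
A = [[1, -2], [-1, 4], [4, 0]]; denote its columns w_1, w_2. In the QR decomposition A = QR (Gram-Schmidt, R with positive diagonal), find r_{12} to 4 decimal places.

q_1 = w_1/‖w_1‖ = (1, -1, 4)/4.2426 = (0.2357, -0.2357, 0.9428).
r_{12} = q_1·w_2 = -1.4142.

r_{12} = -1.4142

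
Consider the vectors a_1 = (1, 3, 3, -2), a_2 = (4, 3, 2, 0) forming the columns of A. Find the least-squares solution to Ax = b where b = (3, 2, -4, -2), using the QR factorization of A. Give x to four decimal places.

a_1 = (1, 3, 3, -2); ‖a_1‖ = 4.7958, so q_1 = (0.2085, 0.6255, 0.6255, -0.4170).
q_1·a_2 = 0.2085·4 + 0.6255·3 + 0.6255·2 + (-0.4170)·0 = 3.9618.
u_2 = a_2 − 3.9618·q_1 = (3.1739, 0.5217, -0.4783, 1.6522).
‖u_2‖ = 3.6475, so q_2 = (0.8702, 0.1430, -0.1311, 0.4530).
Qᵀb = (0.2085, 2.5151).
Back-substitute: x_2 = 2.5151/3.6475 = 0.6895.
x_1 = (0.2085 − 3.9618·0.6895)/4.7958 = -0.5261.

x = (-0.5261, 0.6895)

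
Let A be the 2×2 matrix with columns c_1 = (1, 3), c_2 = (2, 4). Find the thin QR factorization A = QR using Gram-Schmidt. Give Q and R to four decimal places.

e_1 = c_1/‖c_1‖ = (1, 3)/3.1623 = (0.3162, 0.9487).
r_{12} = e_1·c_2 = 4.4272.
u_2 = c_2 − 4.4272·e_1 = (0.6000, -0.2000).
‖u_2‖ = 0.6325, so e_2 = (0.9487, -0.3162).

Q = [[0.3162, 0.9487], [0.9487, -0.3162]], R = [[3.1623, 4.4272], [0.0000, 0.6325]]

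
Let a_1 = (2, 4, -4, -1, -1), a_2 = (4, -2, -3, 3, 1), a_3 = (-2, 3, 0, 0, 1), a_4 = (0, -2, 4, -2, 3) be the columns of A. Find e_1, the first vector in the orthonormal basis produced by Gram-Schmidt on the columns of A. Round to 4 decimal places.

e_1 = (0.3244, 0.6489, -0.6489, -0.1622, -0.1622)

e_1 = a_1/‖a_1‖ = (2, 4, -4, -1, -1)/6.1644 = (0.3244, 0.6489, -0.6489, -0.1622, -0.1622).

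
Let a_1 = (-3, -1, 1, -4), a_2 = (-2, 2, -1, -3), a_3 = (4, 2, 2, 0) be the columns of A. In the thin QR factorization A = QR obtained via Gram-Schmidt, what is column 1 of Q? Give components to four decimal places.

e_1 = (-0.5774, -0.1925, 0.1925, -0.7698)

a_1 = (-3, -1, 1, -4); ‖a_1‖ = 5.1962, so e_1 = (-0.5774, -0.1925, 0.1925, -0.7698).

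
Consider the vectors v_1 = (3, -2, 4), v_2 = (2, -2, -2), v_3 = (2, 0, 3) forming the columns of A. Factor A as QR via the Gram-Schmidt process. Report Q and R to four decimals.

Q = [[0.5571, 0.5206, 0.6470], [-0.3714, -0.5406, 0.7548], [0.7428, -0.6608, -0.1078]], R = [[5.3852, 0.3714, 3.3425], [0.0000, 3.4441, -0.9411], [0.0000, 0.0000, 0.9705]]

q_1 = v_1/‖v_1‖ = (3, -2, 4)/5.3852 = (0.5571, -0.3714, 0.7428).
r_{12} = q_1·v_2 = 0.3714.
u_2 = v_2 − 0.3714·q_1 = (1.7931, -1.8621, -2.2759).
‖u_2‖ = 3.4441, so q_2 = (0.5206, -0.5406, -0.6608).
r_{13} = q_1·v_3 = 3.3425; r_{23} = q_2·v_3 = -0.9411.
u_3 = v_3 − 3.3425·q_1 + 0.9411·q_2 = (0.6279, 0.7326, -0.1047).
‖u_3‖ = 0.9705, so q_3 = (0.6470, 0.7548, -0.1078).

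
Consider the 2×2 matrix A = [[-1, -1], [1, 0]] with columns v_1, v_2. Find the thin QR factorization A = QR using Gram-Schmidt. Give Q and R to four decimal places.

Q = [[-0.7071, -0.7071], [0.7071, -0.7071]], R = [[1.4142, 0.7071], [0.0000, 0.7071]]

q_1 = v_1/‖v_1‖ = (-1, 1)/1.4142 = (-0.7071, 0.7071).
r_{12} = q_1·v_2 = 0.7071.
u_2 = v_2 − 0.7071·q_1 = (-0.5000, -0.5000).
‖u_2‖ = 0.7071, so q_2 = (-0.7071, -0.7071).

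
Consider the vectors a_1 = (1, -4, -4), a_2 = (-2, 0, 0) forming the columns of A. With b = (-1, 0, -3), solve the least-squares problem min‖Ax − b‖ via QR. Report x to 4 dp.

x = (0.3750, 0.6875)

a_1 = (1, -4, -4); ‖a_1‖ = 5.7446, so q_1 = (0.1741, -0.6963, -0.6963).
q_1·a_2 = 0.1741·(-2) + (-0.6963)·0 + (-0.6963)·0 = -0.3482.
u_2 = a_2 + 0.3482·q_1 = (-1.9394, -0.2424, -0.2424).
‖u_2‖ = 1.9695, so q_2 = (-0.9847, -0.1231, -0.1231).
Qᵀb = (1.9149, 1.3540).
Back-substitute: x_2 = 1.3540/1.9695 = 0.6875.
x_1 = (1.9149 + 0.3482·0.6875)/5.7446 = 0.3750.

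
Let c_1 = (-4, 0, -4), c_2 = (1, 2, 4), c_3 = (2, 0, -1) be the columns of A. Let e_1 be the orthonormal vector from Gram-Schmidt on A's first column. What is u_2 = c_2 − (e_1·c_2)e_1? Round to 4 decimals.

u_2 = (-1.5000, 2.0000, 1.5000)

c_1 = (-4, 0, -4); ‖c_1‖ = 5.6569, so e_1 = (-0.7071, 0.0000, -0.7071).
e_1·c_2 = (-0.7071)·1 + 0.0000·2 + (-0.7071)·4 = -3.5355.
u_2 = c_2 + 3.5355·e_1 = (-1.5000, 2.0000, 1.5000).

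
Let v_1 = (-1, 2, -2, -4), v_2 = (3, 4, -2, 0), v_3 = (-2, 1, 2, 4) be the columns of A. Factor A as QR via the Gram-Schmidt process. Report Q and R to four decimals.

v_1 = (-1, 2, -2, -4); ‖v_1‖ = 5.0000, so e_1 = (-0.2000, 0.4000, -0.4000, -0.8000).
e_1·v_2 = (-0.2000)·3 + 0.4000·4 + (-0.4000)·(-2) + (-0.8000)·0 = 1.8000.
u_2 = v_2 − 1.8000·e_1 = (3.3600, 3.2800, -1.2800, 1.4400).
‖u_2‖ = 5.0754, so e_2 = (0.6620, 0.6463, -0.2522, 0.2837).
e_1·v_3 = (-0.2000)·(-2) + 0.4000·1 + (-0.4000)·2 + (-0.8000)·4 = -3.2000; e_2·v_3 = 0.6620·(-2) + 0.6463·1 + (-0.2522)·2 + 0.2837·4 = -0.0473.
u_3 = v_3 + 3.2000·e_1 + 0.0473·e_2 = (-2.6087, 2.3106, 0.7081, 1.4534).
‖u_3‖ = 3.8416, so e_3 = (-0.6791, 0.6015, 0.1843, 0.3783).

Q = [[-0.2000, 0.6620, -0.6791], [0.4000, 0.6463, 0.6015], [-0.4000, -0.2522, 0.1843], [-0.8000, 0.2837, 0.3783]], R = [[5.0000, 1.8000, -3.2000], [0.0000, 5.0754, -0.0473], [0.0000, 0.0000, 3.8416]]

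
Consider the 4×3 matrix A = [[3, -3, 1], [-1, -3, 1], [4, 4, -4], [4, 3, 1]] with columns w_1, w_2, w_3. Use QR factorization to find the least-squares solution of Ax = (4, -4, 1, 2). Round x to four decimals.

x = (0.7466, -0.0400, 0.2477)

w_1 = (3, -1, 4, 4); ‖w_1‖ = 6.4807, so q_1 = (0.4629, -0.1543, 0.6172, 0.6172).
q_1·w_2 = 0.4629·(-3) + (-0.1543)·(-3) + 0.6172·4 + 0.6172·3 = 3.3947.
u_2 = w_2 − 3.3947·q_1 = (-4.5714, -2.4762, 1.9048, 0.9048).
‖u_2‖ = 5.6104, so q_2 = (-0.8148, -0.4414, 0.3395, 0.1613).
q_1·w_3 = 0.4629·1 + (-0.1543)·1 + 0.6172·(-4) + 0.6172·1 = -1.5430; q_2·w_3 = (-0.8148)·1 + (-0.4414)·1 + 0.3395·(-4) + 0.1613·1 = -2.4529.
u_3 = w_3 + 1.5430·q_1 + 2.4529·q_2 = (-0.2844, -0.3207, -2.2148, 2.3480).
‖u_3‖ = 3.2561, so q_3 = (-0.0873, -0.0985, -0.6802, 0.7211).
Qᵀb = (4.3205, -0.8318, 0.8066).
Back-substitute: x_3 = 0.8066/3.2561 = 0.2477.
x_2 = (-0.8318 + 2.4529·0.2477)/5.6104 = -0.0400.
x_1 = (4.3205 − 3.3947·(-0.0400) + 1.5430·0.2477)/6.4807 = 0.7466.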